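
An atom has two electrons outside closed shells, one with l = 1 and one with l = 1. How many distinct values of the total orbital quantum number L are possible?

3

L runs from |1 − 1| = 0 to 1 + 1 = 2.
So L can be 0, 1, 2.
That is 3 values.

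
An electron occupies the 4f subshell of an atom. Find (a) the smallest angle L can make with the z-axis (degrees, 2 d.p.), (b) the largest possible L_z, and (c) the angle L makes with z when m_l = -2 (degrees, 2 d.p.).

The 4f subshell has l = 3.
cos θ_min = 3/√12, so θ_min ≈ 30.00°.
L_z,max = lℏ = 3ℏ.
For m_l = -2: cos θ = -2/√12, θ ≈ 125.26°.

θ_min ≈ 30.00°; L_z,max = 3ℏ; θ(m_l=-2) ≈ 125.26°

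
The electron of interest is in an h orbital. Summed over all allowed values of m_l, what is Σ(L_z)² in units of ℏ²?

For an h orbital, l = 5.
The allowed m_l values are -5, -4, -3, -2, -1, 0, 1, 2, 3, 4, 5.
Σ m_l² = 2·(1 + 4 + 9 + 16 + 25) = 110.

Σ(L_z)² = 110 ℏ²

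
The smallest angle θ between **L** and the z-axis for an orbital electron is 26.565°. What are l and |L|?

l = 4, |L| = 2√5 ℏ ≈ 4.472ℏ

At minimum angle, m_l = l, so cos θ = l/√(l(l+1)); cos²θ = l/(l+1) = 0.8000.
l = cos²θ/sin²θ ≈ 4.
Then |L| = ℏ√(4·5) = 2√5 ℏ.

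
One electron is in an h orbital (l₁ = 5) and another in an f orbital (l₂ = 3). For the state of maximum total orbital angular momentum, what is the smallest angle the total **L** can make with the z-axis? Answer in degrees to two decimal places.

θ_min ≈ 19.47°

L runs from |5 − 3| = 2 to 5 + 3 = 8.
Allowed values: L = 2, 3, 4, 5, 6, 7, 8.
The maximum is L = 8, with |L_tot| = ℏ√(8·9) = 6√2 ℏ.
The minimum angle with z is arccos(8/√72) ≈ 19.47°.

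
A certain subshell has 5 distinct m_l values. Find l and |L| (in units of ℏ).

l = 2, |L| = √6 ℏ ≈ 2.449ℏ

2l + 1 = 5 ⇒ l = 2.
|L| = ℏ√(l(l+1)) = ℏ√(2·3) = √6 ℏ.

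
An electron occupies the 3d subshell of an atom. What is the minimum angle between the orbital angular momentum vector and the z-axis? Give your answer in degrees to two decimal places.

For 3d, l = 2.
|L| = ℏ√(l(l+1)) = √6 ℏ.
The smallest angle corresponds to the largest L_z, i.e. m_l = l = 2, giving L_z = 2ℏ.
cos θ_min = 2/√6, so θ_min ≈ 35.26°.

θ_min ≈ 35.26°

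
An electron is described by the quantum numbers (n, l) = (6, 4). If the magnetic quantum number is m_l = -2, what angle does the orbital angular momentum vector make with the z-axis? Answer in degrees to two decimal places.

θ ≈ 116.57°

|L| = √(l(l+1)) ℏ = 2√5 ℏ.
L_z = m_l ℏ = −2ℏ.
cos θ = L_z/|L| = -2/√20, so θ ≈ 116.57°.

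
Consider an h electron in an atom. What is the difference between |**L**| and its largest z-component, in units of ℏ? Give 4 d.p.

|L| − L_z,max ≈ 0.4772ℏ

An h state has l = 5.
|L| = √30 ℏ ≈ 5.4772ℏ, while L_z,max = lℏ = 5ℏ.
The difference is (√30 − 5)ℏ ≈ 0.4772ℏ.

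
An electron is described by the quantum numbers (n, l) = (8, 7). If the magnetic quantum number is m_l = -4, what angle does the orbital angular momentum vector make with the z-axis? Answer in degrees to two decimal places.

θ ≈ 122.31°

|L| = ℏ√(l(l+1)) = 2√14 ℏ.
L_z = m_l ℏ = −4ℏ.
cos θ = L_z/|L| = -4/√56, so θ ≈ 122.31°.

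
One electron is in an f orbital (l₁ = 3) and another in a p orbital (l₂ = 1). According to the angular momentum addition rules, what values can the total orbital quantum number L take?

Angular momentum addition gives L = |l₁ − l₂|, …, l₁ + l₂.
L ∈ {2, 3, 4}.

L = 2, 3, 4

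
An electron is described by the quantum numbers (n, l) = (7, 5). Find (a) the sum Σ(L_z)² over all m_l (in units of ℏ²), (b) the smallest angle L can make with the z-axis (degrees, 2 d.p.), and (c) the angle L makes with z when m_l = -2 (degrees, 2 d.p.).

Σ(L_z)² = 110 ℏ²; θ_min ≈ 24.09°; θ(m_l=-2) ≈ 111.42°

Σ m_l² = 110, so Σ(L_z)² = 110 ℏ².
cos θ_min = 5/√30, so θ_min ≈ 24.09°.
For m_l = -2: cos θ = -2/√30, θ ≈ 111.42°.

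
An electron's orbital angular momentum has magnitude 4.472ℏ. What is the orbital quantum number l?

|L| = ℏ√(l(l+1)), so l(l+1) = 20.
l² + l − 20 = 0 ⇒ l = 4.

l = 4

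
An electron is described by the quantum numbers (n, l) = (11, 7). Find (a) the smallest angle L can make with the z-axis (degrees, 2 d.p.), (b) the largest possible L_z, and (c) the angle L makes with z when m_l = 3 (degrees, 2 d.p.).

cos θ_min = 7/√56, so θ_min ≈ 20.70°.
L_z,max = lℏ = 7ℏ.
For m_l = 3: cos θ = 3/√56, θ ≈ 66.37°.

θ_min ≈ 20.70°; L_z,max = 7ℏ; θ(m_l=3) ≈ 66.37°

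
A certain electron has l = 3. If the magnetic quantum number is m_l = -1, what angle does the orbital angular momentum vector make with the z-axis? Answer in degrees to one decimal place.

|L|² = l(l+1)ℏ² = 12ℏ², so |L| = 2√3 ℏ.
L_z = m_l ℏ = −1ℏ.
cos θ = L_z/|L| = -1/√12, so θ ≈ 106.8°.

θ ≈ 106.8°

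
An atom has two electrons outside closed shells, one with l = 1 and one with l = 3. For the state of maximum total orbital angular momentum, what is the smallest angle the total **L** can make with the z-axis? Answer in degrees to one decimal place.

Angular momentum addition gives L = |l₁ − l₂|, …, l₁ + l₂.
L ∈ {2, 3, 4}.
The maximum is L = 4, with |L_tot| = ℏ√(4·5) = 2√5 ℏ.
The minimum angle with z is arccos(4/√20) ≈ 26.6°.

θ_min ≈ 26.6°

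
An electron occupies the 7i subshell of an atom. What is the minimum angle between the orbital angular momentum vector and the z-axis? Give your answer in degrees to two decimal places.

The 7i subshell has l = 6.
|L|² = l(l+1)ℏ² = 42ℏ², so |L| = √42 ℏ.
The smallest angle corresponds to the largest L_z, i.e. m_l = l = 6, giving L_z = 6ℏ.
cos θ_min = 6/√42, so θ_min ≈ 22.21°.

θ_min ≈ 22.21°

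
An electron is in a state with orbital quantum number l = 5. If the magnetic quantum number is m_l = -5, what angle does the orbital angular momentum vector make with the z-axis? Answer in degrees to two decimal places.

θ ≈ 155.91°

|L| = √(l(l+1)) ℏ = √30 ℏ.
L_z = m_l ℏ = −5ℏ.
cos θ = L_z/|L| = -5/√30, so θ ≈ 155.91°.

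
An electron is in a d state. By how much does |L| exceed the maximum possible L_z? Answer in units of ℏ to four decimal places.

For a d orbital, l = 2.
|L| = √6 ℏ ≈ 2.4495ℏ, while L_z,max = lℏ = 2ℏ.
The difference is (√6 − 2)ℏ ≈ 0.4495ℏ.

|L| − L_z,max ≈ 0.4495ℏ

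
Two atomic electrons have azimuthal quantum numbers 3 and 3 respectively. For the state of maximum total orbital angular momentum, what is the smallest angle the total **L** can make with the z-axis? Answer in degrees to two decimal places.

θ_min ≈ 22.21°

L runs from |3 − 3| = 0 to 3 + 3 = 6.
L ∈ {0, 1, 2, 3, 4, 5, 6}.
The maximum is L = 6, with |L_tot| = ℏ√(6·7) = √42 ℏ.
The minimum angle with z is arccos(6/√42) ≈ 22.21°.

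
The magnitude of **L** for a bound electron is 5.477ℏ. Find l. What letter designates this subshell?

l = 5 (h orbital)

|L| = ℏ√(l(l+1)), so l(l+1) = 30.
Solving: l = 5.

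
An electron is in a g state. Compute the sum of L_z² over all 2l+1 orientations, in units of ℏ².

For a g orbital, l = 4.
m_l ∈ {-4, -3, -2, -1, 0, 1, 2, 3, 4}.
Σ m_l² = 2·(1 + 4 + 9 + 16) = 60.

Σ(L_z)² = 60 ℏ²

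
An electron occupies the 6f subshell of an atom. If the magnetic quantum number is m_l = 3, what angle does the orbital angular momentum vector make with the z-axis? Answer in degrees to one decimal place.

θ ≈ 30.0°

6f means n = 6, l = 3.
|L| = √(l(l+1)) ℏ = 2√3 ℏ.
L_z = m_l ℏ = 3ℏ.
cos θ = L_z/|L| = 3/√12, so θ ≈ 30.0°.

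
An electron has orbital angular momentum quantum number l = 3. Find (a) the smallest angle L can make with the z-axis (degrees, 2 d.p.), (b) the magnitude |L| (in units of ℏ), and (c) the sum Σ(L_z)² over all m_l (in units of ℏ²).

θ_min ≈ 30.00°; |L| = 2√3 ℏ ≈ 3.464ℏ; Σ(L_z)² = 28 ℏ²

cos θ_min = 3/√12, so θ_min ≈ 30.00°.
|L| = ℏ√(3·4) = 2√3 ℏ ≈ 3.464ℏ.
Σ m_l² = 28, so Σ(L_z)² = 28 ℏ².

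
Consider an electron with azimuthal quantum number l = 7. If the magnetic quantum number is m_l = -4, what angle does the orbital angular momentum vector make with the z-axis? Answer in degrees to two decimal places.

θ ≈ 122.31°

|L| = √(l(l+1)) ℏ = 2√14 ℏ.
L_z = m_l ℏ = −4ℏ.
cos θ = L_z/|L| = -4/√56, so θ ≈ 122.31°.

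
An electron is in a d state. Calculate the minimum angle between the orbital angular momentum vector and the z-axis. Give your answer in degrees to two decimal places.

θ_min ≈ 35.26°

D corresponds to l = 2.
|L|² = l(l+1)ℏ² = 6ℏ², so |L| = √6 ℏ.
The smallest angle corresponds to the largest L_z, i.e. m_l = l = 2, giving L_z = 2ℏ.
cos θ_min = 2/√6, so θ_min ≈ 35.26°.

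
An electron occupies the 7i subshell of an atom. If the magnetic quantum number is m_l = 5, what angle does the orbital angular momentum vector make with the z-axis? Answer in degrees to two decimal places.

θ ≈ 39.51°

The 7i subshell has l = 6.
|L| = ℏ√(l(l+1)) = √42 ℏ.
L_z = m_l ℏ = 5ℏ.
cos θ = L_z/|L| = 5/√42, so θ ≈ 39.51°.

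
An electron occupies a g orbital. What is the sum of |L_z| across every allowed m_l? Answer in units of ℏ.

Σ|L_z| = 20 ℏ

For a g orbital, l = 4.
m_l runs from −4 to 4, i.e. {-4, -3, -2, -1, 0, 1, 2, 3, 4}.
Σ|m_l| = l(l+1) = 20.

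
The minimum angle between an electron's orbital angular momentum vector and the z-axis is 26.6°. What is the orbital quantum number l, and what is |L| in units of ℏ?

At minimum angle, m_l = l, so cos θ = l/√(l(l+1)); cos²θ = l/(l+1) = 0.7995.
Solving: l = 4.
Then |L| = ℏ√(4·5) = 2√5 ℏ.

l = 4, |L| = 2√5 ℏ ≈ 4.472ℏ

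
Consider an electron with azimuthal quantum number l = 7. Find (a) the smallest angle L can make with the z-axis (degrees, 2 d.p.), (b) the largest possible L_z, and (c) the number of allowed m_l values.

θ_min ≈ 20.70°; L_z,max = 7ℏ; 15 values

cos θ_min = 7/√56, so θ_min ≈ 20.70°.
L_z,max = lℏ = 7ℏ.
There are 2l+1 = 15 values of m_l.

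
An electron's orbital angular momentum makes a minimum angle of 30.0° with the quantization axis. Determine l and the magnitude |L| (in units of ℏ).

l = 3, |L| = 2√3 ℏ ≈ 3.464ℏ

cos θ_min = l/√(l(l+1)) = √(l/(l+1)), so l/(l+1) = cos²(30.0°) = 0.7500.
Thus l = 0.7500/(1 − 0.7500) ≈ 3.
Then |L| = ℏ√(3·4) = 2√3 ℏ.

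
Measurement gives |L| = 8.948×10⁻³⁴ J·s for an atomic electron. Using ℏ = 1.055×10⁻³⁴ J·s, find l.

In units of ℏ, |L| ≈ 8.482.
l(l+1) ≈ 8.482² ≈ 71.94, so l = 8.

l = 8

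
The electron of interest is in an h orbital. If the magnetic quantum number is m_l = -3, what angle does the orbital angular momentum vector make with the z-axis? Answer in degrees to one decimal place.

The letter h corresponds to l = 5.
|L| = ℏ√(l(l+1)) = √30 ℏ.
L_z = m_l ℏ = −3ℏ.
cos θ = L_z/|L| = -3/√30, so θ ≈ 123.2°.

θ ≈ 123.2°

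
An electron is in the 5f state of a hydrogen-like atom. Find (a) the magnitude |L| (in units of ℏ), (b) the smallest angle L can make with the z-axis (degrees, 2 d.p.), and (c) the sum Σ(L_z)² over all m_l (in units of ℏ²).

|L| = 2√3 ℏ ≈ 3.464ℏ; θ_min ≈ 30.00°; Σ(L_z)² = 28 ℏ²

5f means n = 5, l = 3.
|L| = ℏ√(3·4) = 2√3 ℏ ≈ 3.464ℏ.
cos θ_min = 3/√12, so θ_min ≈ 30.00°.
Σ m_l² = 28, so Σ(L_z)² = 28 ℏ².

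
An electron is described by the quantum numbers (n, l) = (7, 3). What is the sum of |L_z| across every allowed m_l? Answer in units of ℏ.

Σ|L_z| = 12 ℏ

The allowed m_l values are -3, -2, -1, 0, 1, 2, 3.
Σ|m_l| = 2(1+2+…+3) = 12.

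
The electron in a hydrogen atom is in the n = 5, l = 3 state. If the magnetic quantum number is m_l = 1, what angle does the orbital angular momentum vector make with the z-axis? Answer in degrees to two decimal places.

|L| = √(l(l+1)) ℏ = 2√3 ℏ.
L_z = m_l ℏ = 1ℏ.
cos θ = L_z/|L| = 1/√12, so θ ≈ 73.22°.

θ ≈ 73.22°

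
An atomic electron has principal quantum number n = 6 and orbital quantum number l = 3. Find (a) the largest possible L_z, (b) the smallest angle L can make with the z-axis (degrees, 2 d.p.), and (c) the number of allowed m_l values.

L_z,max = lℏ = 3ℏ.
cos θ_min = 3/√12, so θ_min ≈ 30.00°.
There are 2l+1 = 7 values of m_l.

L_z,max = 3ℏ; θ_min ≈ 30.00°; 7 values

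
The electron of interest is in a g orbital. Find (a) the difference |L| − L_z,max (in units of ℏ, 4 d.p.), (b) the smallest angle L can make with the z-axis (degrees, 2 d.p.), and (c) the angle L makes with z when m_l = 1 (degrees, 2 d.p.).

For a g orbital, l = 4.
|L| − L_z,max = (2√5 − 4)ℏ ≈ 0.4721ℏ.
cos θ_min = 4/√20, so θ_min ≈ 26.57°.
For m_l = 1: cos θ = 1/√20, θ ≈ 77.08°.

|L|−L_z,max ≈ 0.4721ℏ; θ_min ≈ 26.57°; θ(m_l=1) ≈ 77.08°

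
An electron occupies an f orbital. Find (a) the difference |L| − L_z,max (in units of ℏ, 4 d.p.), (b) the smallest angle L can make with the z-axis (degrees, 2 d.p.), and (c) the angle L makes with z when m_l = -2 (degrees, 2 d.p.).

For an f orbital, l = 3.
|L| − L_z,max = (2√3 − 3)ℏ ≈ 0.4641ℏ.
cos θ_min = 3/√12, so θ_min ≈ 30.00°.
For m_l = -2: cos θ = -2/√12, θ ≈ 125.26°.

|L|−L_z,max ≈ 0.4641ℏ; θ_min ≈ 30.00°; θ(m_l=-2) ≈ 125.26°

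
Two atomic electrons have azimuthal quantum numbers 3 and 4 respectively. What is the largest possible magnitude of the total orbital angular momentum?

By the triangle rule, |l₁ − l₂| ≤ L ≤ l₁ + l₂.
L ∈ {1, 2, 3, 4, 5, 6, 7}.
The largest magnitude corresponds to L = 7: |L_tot| = ℏ√(7·8) = 2√14 ℏ.

|L_tot|_max = 2√14 ℏ ≈ 7.483ℏ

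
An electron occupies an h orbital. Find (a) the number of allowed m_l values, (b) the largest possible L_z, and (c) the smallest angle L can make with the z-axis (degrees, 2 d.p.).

The letter h corresponds to l = 5.
There are 2l+1 = 11 values of m_l.
L_z,max = lℏ = 5ℏ.
cos θ_min = 5/√30, so θ_min ≈ 24.09°.

11 values; L_z,max = 5ℏ; θ_min ≈ 24.09°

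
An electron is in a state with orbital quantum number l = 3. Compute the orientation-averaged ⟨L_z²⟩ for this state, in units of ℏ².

m_l runs from −3 to 3, i.e. {-3, -2, -1, 0, 1, 2, 3}.
⟨L_z²⟩ = ℏ²·l(l+1)/3 = 4ℏ².

⟨L_z²⟩ = 4 ℏ²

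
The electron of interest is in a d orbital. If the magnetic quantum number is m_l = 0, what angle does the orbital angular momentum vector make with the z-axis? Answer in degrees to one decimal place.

θ ≈ 90.0°

The letter d corresponds to l = 2.
|L| = √(l(l+1)) ℏ = √6 ℏ.
L_z = m_l ℏ = 0ℏ.
cos θ = L_z/|L| = 0/√6, so θ ≈ 90.0°.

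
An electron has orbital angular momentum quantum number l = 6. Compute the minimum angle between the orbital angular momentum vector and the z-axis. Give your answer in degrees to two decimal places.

θ_min ≈ 22.21°

|L|² = l(l+1)ℏ² = 42ℏ², so |L| = √42 ℏ.
The smallest angle corresponds to the largest L_z, i.e. m_l = l = 6, giving L_z = 6ℏ.
cos θ_min = 6/√42, so θ_min ≈ 22.21°.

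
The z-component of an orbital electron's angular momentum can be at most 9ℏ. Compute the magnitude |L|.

The maximum L_z equals lℏ, giving l = 9.
|L| = ℏ√(l(l+1)) = 3√10 ℏ.

|L| = 3√10 ℏ ≈ 9.487ℏ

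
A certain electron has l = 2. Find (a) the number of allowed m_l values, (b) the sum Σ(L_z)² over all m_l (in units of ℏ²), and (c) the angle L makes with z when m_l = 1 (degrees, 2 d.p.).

5 values; Σ(L_z)² = 10 ℏ²; θ(m_l=1) ≈ 65.91°

There are 2l+1 = 5 values of m_l.
Σ m_l² = 10, so Σ(L_z)² = 10 ℏ².
For m_l = 1: cos θ = 1/√6, θ ≈ 65.91°.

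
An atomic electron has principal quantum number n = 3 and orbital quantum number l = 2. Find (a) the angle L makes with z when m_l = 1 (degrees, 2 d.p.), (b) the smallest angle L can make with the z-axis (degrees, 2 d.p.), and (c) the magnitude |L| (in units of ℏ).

θ(m_l=1) ≈ 65.91°; θ_min ≈ 35.26°; |L| = √6 ℏ ≈ 2.449ℏ

For m_l = 1: cos θ = 1/√6, θ ≈ 65.91°.
cos θ_min = 2/√6, so θ_min ≈ 35.26°.
|L| = ℏ√(2·3) = √6 ℏ ≈ 2.449ℏ.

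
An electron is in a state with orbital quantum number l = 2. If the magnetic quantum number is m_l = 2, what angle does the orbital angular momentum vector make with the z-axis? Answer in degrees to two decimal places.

θ ≈ 35.26°

|L| = ℏ√(l(l+1)) = √6 ℏ.
L_z = m_l ℏ = 2ℏ.
cos θ = L_z/|L| = 2/√6, so θ ≈ 35.26°.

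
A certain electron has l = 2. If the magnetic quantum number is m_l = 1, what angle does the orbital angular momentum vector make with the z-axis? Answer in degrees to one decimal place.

|L| = √(l(l+1)) ℏ = √6 ℏ.
L_z = m_l ℏ = 1ℏ.
cos θ = L_z/|L| = 1/√6, so θ ≈ 65.9°.

θ ≈ 65.9°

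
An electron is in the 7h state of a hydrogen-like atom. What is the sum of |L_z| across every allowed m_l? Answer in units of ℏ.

Σ|L_z| = 30 ℏ

7h means n = 7, l = 5.
The allowed m_l values are -5, -4, -3, -2, -1, 0, 1, 2, 3, 4, 5.
Σ|m_l| = l(l+1) = 30.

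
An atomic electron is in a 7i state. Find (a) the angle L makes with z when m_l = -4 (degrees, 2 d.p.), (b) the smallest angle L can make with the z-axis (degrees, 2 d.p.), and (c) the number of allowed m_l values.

θ(m_l=-4) ≈ 128.11°; θ_min ≈ 22.21°; 13 values

The 7i subshell has l = 6.
For m_l = -4: cos θ = -4/√42, θ ≈ 128.11°.
cos θ_min = 6/√42, so θ_min ≈ 22.21°.
There are 2l+1 = 13 values of m_l.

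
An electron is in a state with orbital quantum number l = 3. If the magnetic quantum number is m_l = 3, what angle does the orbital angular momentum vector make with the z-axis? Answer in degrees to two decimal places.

|L| = ℏ√(l(l+1)) = 2√3 ℏ.
L_z = m_l ℏ = 3ℏ.
cos θ = L_z/|L| = 3/√12, so θ ≈ 30.00°.

θ ≈ 30.00°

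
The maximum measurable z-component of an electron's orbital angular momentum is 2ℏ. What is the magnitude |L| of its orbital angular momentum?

|L| = √6 ℏ ≈ 2.449ℏ

Since max m_l = l, l = 2.
|L| = √(l(l+1)) ℏ = √6 ℏ.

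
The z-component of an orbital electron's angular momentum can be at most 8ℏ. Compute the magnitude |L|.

The maximum L_z equals lℏ, giving l = 8.
|L| = √(l(l+1)) ℏ = 6√2 ℏ.

|L| = 6√2 ℏ ≈ 8.485ℏ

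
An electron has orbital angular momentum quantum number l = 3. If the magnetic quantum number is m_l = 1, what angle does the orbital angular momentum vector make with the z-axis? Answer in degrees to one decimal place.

θ ≈ 73.2°

|L|² = l(l+1)ℏ² = 12ℏ², so |L| = 2√3 ℏ.
L_z = m_l ℏ = 1ℏ.
cos θ = L_z/|L| = 1/√12, so θ ≈ 73.2°.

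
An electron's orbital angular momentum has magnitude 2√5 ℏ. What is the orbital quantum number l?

l = 4

|L| = ℏ√(l(l+1)), so l(l+1) = 20.
l² + l − 20 = 0 ⇒ l = 4.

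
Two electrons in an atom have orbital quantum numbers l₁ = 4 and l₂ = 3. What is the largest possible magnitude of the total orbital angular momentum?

By the triangle rule, |l₁ − l₂| ≤ L ≤ l₁ + l₂.
So L can be 1, 2, 3, 4, 5, 6, 7.
The largest magnitude corresponds to L = 7: |L_tot| = ℏ√(7·8) = 2√14 ℏ.

|L_tot|_max = 2√14 ℏ ≈ 7.483ℏ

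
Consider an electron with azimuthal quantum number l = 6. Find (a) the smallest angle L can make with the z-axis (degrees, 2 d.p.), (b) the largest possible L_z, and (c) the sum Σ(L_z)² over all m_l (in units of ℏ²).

cos θ_min = 6/√42, so θ_min ≈ 22.21°.
L_z,max = lℏ = 6ℏ.
Σ m_l² = 182, so Σ(L_z)² = 182 ℏ².

θ_min ≈ 22.21°; L_z,max = 6ℏ; Σ(L_z)² = 182 ℏ²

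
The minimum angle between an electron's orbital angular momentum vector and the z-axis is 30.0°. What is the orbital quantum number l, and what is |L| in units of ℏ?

cos θ_min = l/√(l(l+1)) = √(l/(l+1)), so l/(l+1) = cos²(30.0°) = 0.7500.
l = cos²θ/sin²θ ≈ 3.
Then |L| = ℏ√(3·4) = 2√3 ℏ.

l = 3, |L| = 2√3 ℏ ≈ 3.464ℏ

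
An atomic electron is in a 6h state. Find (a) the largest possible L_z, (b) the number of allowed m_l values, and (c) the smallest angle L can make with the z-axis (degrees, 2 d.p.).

6h means n = 6, l = 5.
L_z,max = lℏ = 5ℏ.
There are 2l+1 = 11 values of m_l.
cos θ_min = 5/√30, so θ_min ≈ 24.09°.

L_z,max = 5ℏ; 11 values; θ_min ≈ 24.09°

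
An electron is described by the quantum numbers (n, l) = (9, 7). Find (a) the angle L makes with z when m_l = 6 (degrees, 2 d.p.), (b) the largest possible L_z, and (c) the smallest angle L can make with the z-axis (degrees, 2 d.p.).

For m_l = 6: cos θ = 6/√56, θ ≈ 36.70°.
L_z,max = lℏ = 7ℏ.
cos θ_min = 7/√56, so θ_min ≈ 20.70°.

θ(m_l=6) ≈ 36.70°; L_z,max = 7ℏ; θ_min ≈ 20.70°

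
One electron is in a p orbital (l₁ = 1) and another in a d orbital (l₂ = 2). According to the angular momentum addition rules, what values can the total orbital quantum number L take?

L = 1, 2, 3

Angular momentum addition gives L = |l₁ − l₂|, …, l₁ + l₂.
L ∈ {1, 2, 3}.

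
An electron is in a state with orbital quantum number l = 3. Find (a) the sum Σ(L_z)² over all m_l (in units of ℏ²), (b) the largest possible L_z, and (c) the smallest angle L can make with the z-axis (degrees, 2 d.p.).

Σ m_l² = 28, so Σ(L_z)² = 28 ℏ².
L_z,max = lℏ = 3ℏ.
cos θ_min = 3/√12, so θ_min ≈ 30.00°.

Σ(L_z)² = 28 ℏ²; L_z,max = 3ℏ; θ_min ≈ 30.00°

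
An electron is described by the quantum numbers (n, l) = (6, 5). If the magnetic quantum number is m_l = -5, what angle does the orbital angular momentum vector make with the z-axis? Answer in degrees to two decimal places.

|L| = √(l(l+1)) ℏ = √30 ℏ.
L_z = m_l ℏ = −5ℏ.
cos θ = L_z/|L| = -5/√30, so θ ≈ 155.91°.

θ ≈ 155.91°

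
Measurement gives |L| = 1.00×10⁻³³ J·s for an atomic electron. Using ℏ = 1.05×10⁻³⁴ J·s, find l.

Dividing by ℏ: |L|/ℏ ≈ 9.524.
(|L|/ℏ)² = l(l+1) ≈ 90.70 ⇒ l = 9.

l = 9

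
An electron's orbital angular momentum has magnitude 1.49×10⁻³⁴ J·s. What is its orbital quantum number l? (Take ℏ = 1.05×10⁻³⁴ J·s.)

l = 1

|L|/ℏ = (1.49×10⁻³⁴)/(1.05×10⁻³⁴) ≈ 1.419.
(|L|/ℏ)² = l(l+1) ≈ 2.01 ⇒ l = 1.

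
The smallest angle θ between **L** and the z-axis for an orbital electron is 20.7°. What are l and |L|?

At minimum angle, m_l = l, so cos θ = l/√(l(l+1)); cos²θ = l/(l+1) = 0.8751.
l = cos²θ/sin²θ ≈ 7.
Then |L| = ℏ√(7·8) = 2√14 ℏ.

l = 7, |L| = 2√14 ℏ ≈ 7.483ℏ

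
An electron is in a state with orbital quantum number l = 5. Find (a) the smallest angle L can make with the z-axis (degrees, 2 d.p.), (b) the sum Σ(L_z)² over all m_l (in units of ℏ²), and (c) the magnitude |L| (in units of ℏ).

cos θ_min = 5/√30, so θ_min ≈ 24.09°.
Σ m_l² = 110, so Σ(L_z)² = 110 ℏ².
|L| = ℏ√(5·6) = √30 ℏ ≈ 5.477ℏ.

θ_min ≈ 24.09°; Σ(L_z)² = 110 ℏ²; |L| = √30 ℏ ≈ 5.477ℏ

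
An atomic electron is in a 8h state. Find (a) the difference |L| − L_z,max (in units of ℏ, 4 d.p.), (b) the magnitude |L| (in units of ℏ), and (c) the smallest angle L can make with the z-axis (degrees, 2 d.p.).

8h means n = 8, l = 5.
|L| − L_z,max = (√30 − 5)ℏ ≈ 0.4772ℏ.
|L| = ℏ√(5·6) = √30 ℏ ≈ 5.477ℏ.
cos θ_min = 5/√30, so θ_min ≈ 24.09°.

|L|−L_z,max ≈ 0.4772ℏ; |L| = √30 ℏ ≈ 5.477ℏ; θ_min ≈ 24.09°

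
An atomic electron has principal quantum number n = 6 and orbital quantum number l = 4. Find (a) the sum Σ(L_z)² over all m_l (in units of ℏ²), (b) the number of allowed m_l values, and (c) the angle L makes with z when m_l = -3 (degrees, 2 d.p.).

Σ m_l² = 60, so Σ(L_z)² = 60 ℏ².
There are 2l+1 = 9 values of m_l.
For m_l = -3: cos θ = -3/√20, θ ≈ 132.13°.

Σ(L_z)² = 60 ℏ²; 9 values; θ(m_l=-3) ≈ 132.13°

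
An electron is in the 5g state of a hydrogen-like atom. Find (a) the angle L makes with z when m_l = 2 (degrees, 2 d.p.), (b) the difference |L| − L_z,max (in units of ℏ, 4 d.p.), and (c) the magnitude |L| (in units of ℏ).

θ(m_l=2) ≈ 63.43°; |L|−L_z,max ≈ 0.4721ℏ; |L| = 2√5 ℏ ≈ 4.472ℏ

For 5g, l = 4.
For m_l = 2: cos θ = 2/√20, θ ≈ 63.43°.
|L| − L_z,max = (2√5 − 4)ℏ ≈ 0.4721ℏ.
|L| = ℏ√(4·5) = 2√5 ℏ ≈ 4.472ℏ.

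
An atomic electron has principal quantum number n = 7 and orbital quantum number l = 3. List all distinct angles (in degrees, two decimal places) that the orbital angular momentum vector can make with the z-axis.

θ ∈ {30.00°, 54.74°, 73.22°, 90.00°, 106.78°, 125.26°, 150.00°}

|L| = ℏ√(l(l+1)) = 2√3 ℏ.
cos θ = m_l/√12 for each m_l ∈ {-3, -2, -1, 0, 1, 2, 3}.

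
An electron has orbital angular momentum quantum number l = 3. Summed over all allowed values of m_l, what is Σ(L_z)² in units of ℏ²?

m_l ∈ {-3, -2, -1, 0, 1, 2, 3}.
Σ m_l² = 2·(1 + 4 + 9) = 28.

Σ(L_z)² = 28 ℏ²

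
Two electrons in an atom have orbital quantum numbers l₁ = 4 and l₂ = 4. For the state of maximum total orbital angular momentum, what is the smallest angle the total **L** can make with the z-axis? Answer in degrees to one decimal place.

Angular momentum addition gives L = |l₁ − l₂|, …, l₁ + l₂.
Allowed values: L = 0, 1, 2, 3, 4, 5, 6, 7, 8.
The maximum is L = 8, with |L_tot| = ℏ√(8·9) = 6√2 ℏ.
The minimum angle with z is arccos(8/√72) ≈ 19.5°.

θ_min ≈ 19.5°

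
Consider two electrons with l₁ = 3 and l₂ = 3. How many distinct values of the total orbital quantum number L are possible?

7

Angular momentum addition gives L = |l₁ − l₂|, …, l₁ + l₂.
Allowed values: L = 0, 1, 2, 3, 4, 5, 6.
That is 7 values.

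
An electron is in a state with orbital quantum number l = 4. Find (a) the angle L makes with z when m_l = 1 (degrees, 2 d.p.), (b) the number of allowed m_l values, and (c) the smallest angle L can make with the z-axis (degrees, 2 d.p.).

For m_l = 1: cos θ = 1/√20, θ ≈ 77.08°.
There are 2l+1 = 9 values of m_l.
cos θ_min = 4/√20, so θ_min ≈ 26.57°.

θ(m_l=1) ≈ 77.08°; 9 values; θ_min ≈ 26.57°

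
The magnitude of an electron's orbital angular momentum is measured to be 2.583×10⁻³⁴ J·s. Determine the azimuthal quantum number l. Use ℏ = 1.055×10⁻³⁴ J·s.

l = 2

In units of ℏ, |L| ≈ 2.448.
l(l+1) ≈ 2.448² ≈ 5.99, so l = 2.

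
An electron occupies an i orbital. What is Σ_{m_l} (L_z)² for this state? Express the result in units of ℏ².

Σ(L_z)² = 182 ℏ²

An i state has l = 6.
The allowed m_l values are -6, -5, -4, -3, -2, -1, 0, 1, 2, 3, 4, 5, 6.
Σ m_l² = l(l+1)(2l+1)/3 = 6·7·13/3 = 182.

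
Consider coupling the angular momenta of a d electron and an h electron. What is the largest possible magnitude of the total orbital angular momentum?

L runs from |2 − 5| = 3 to 2 + 5 = 7.
So L can be 3, 4, 5, 6, 7.
The largest magnitude corresponds to L = 7: |L_tot| = ℏ√(7·8) = 2√14 ℏ.

|L_tot|_max = 2√14 ℏ ≈ 7.483ℏ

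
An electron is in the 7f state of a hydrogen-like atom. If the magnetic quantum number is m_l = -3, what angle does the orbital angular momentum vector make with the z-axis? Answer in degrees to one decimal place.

7f means n = 7, l = 3.
|L|² = l(l+1)ℏ² = 12ℏ², so |L| = 2√3 ℏ.
L_z = m_l ℏ = −3ℏ.
cos θ = L_z/|L| = -3/√12, so θ ≈ 150.0°.

θ ≈ 150.0°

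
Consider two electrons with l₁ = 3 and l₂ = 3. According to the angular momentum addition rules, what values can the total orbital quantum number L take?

Angular momentum addition gives L = |l₁ − l₂|, …, l₁ + l₂.
L ∈ {0, 1, 2, 3, 4, 5, 6}.

L = 0, 1, 2, 3, 4, 5, 6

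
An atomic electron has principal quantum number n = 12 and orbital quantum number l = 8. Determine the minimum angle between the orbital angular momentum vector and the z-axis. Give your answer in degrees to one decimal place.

θ_min ≈ 19.5°

|L|² = l(l+1)ℏ² = 72ℏ², so |L| = 6√2 ℏ.
The smallest angle corresponds to the largest L_z, i.e. m_l = l = 8, giving L_z = 8ℏ.
cos θ_min = 8/√72, so θ_min ≈ 19.5°.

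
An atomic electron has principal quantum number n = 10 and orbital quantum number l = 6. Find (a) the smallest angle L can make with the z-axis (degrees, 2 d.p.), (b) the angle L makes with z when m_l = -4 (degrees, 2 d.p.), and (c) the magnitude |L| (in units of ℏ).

cos θ_min = 6/√42, so θ_min ≈ 22.21°.
For m_l = -4: cos θ = -4/√42, θ ≈ 128.11°.
|L| = ℏ√(6·7) = √42 ℏ ≈ 6.481ℏ.

θ_min ≈ 22.21°; θ(m_l=-4) ≈ 128.11°; |L| = √42 ℏ ≈ 6.481ℏ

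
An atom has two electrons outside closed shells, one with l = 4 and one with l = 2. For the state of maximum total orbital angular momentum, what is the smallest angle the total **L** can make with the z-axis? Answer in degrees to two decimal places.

The total orbital quantum number L ranges from |l₁ − l₂| to l₁ + l₂ in integer steps.
L ∈ {2, 3, 4, 5, 6}.
The maximum is L = 6, with |L_tot| = ℏ√(6·7) = √42 ℏ.
The minimum angle with z is arccos(6/√42) ≈ 22.21°.

θ_min ≈ 22.21°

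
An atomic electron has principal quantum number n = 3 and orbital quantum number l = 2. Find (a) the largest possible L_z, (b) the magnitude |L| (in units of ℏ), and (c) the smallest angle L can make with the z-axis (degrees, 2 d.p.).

L_z,max = 2ℏ; |L| = √6 ℏ ≈ 2.449ℏ; θ_min ≈ 35.26°

L_z,max = lℏ = 2ℏ.
|L| = ℏ√(2·3) = √6 ℏ ≈ 2.449ℏ.
cos θ_min = 2/√6, so θ_min ≈ 35.26°.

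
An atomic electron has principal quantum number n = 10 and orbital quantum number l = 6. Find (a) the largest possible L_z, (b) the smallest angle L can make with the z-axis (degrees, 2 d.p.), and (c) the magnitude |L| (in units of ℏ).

L_z,max = 6ℏ; θ_min ≈ 22.21°; |L| = √42 ℏ ≈ 6.481ℏ

L_z,max = lℏ = 6ℏ.
cos θ_min = 6/√42, so θ_min ≈ 22.21°.
|L| = ℏ√(6·7) = √42 ℏ ≈ 6.481ℏ.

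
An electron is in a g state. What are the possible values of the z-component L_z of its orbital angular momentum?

L_z ∈ {−4ℏ, −3ℏ, −2ℏ, −ℏ, 0, ℏ, 2ℏ, 3ℏ, 4ℏ}

A g state has l = 4.
L_z = m_l ℏ with m_l ranging from −l to +l in integer steps.
For l = 4: m_l ∈ {-4, -3, -2, -1, 0, 1, 2, 3, 4}.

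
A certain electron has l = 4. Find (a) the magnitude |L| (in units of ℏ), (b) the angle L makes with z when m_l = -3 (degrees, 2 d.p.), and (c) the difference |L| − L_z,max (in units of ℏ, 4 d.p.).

|L| = ℏ√(4·5) = 2√5 ℏ ≈ 4.472ℏ.
For m_l = -3: cos θ = -3/√20, θ ≈ 132.13°.
|L| − L_z,max = (2√5 − 4)ℏ ≈ 0.4721ℏ.

|L| = 2√5 ℏ ≈ 4.472ℏ; θ(m_l=-3) ≈ 132.13°; |L|−L_z,max ≈ 0.4721ℏ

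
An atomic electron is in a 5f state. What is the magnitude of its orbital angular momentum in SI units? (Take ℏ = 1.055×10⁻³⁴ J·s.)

The 5f subshell has l = 3.
|L| = ℏ√(l(l+1)) = ℏ√(3·4) = 2√3 ℏ
Numerically, |L| = 3.464 × (1.055×10⁻³⁴ J·s) = 3.655×10⁻³⁴ J·s.

|L| = 3.655×10⁻³⁴ J·s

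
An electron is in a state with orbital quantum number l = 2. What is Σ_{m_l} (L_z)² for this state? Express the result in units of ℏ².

Σ(L_z)² = 10 ℏ²

The allowed m_l values are -2, -1, 0, 1, 2.
Σ m_l² = 2·(1 + 4) = 10.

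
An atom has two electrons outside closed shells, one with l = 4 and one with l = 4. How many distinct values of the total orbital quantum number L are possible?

9

L runs from |4 − 4| = 0 to 4 + 4 = 8.
Allowed values: L = 0, 1, 2, 3, 4, 5, 6, 7, 8.
That is 9 values.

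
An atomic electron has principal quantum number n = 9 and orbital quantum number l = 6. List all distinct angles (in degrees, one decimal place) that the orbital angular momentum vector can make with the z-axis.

θ ∈ {22.2°, 39.5°, 51.9°, 62.4°, 72.0°, 81.1°, 90.0°, 98.9°, 108.0°, 117.6°, 128.1°, 140.5°, 157.8°}

|L|² = l(l+1)ℏ² = 42ℏ², so |L| = √42 ℏ.
cos θ = m_l/√42 for each m_l ∈ {-6, -5, -4, -3, -2, -1, 0, 1, 2, 3, 4, 5, 6}.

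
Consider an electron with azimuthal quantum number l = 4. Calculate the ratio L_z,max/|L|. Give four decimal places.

L_z,max/|L| = 0.8944

|L| = 2√5 ℏ ≈ 4.4721ℏ, while L_z,max = lℏ = 4ℏ.
L_z,max/|L| = 4/√20 = 0.8944.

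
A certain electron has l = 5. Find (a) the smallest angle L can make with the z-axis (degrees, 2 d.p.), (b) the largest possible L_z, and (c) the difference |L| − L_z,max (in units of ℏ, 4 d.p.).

θ_min ≈ 24.09°; L_z,max = 5ℏ; |L|−L_z,max ≈ 0.4772ℏ

cos θ_min = 5/√30, so θ_min ≈ 24.09°.
L_z,max = lℏ = 5ℏ.
|L| − L_z,max = (√30 − 5)ℏ ≈ 0.4772ℏ.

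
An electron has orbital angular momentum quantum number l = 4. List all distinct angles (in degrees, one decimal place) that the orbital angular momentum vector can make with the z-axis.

|L|² = l(l+1)ℏ² = 20ℏ², so |L| = 2√5 ℏ.
cos θ = m_l/√20 for each m_l ∈ {-4, -3, -2, -1, 0, 1, 2, 3, 4}.

θ ∈ {26.6°, 47.9°, 63.4°, 77.1°, 90.0°, 102.9°, 116.6°, 132.1°, 153.4°}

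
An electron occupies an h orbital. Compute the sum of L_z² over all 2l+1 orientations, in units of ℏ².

Σ(L_z)² = 110 ℏ²

An h state has l = 5.
The allowed m_l values are -5, -4, -3, -2, -1, 0, 1, 2, 3, 4, 5.
Σ m_l² = l(l+1)(2l+1)/3 = 5·6·11/3 = 110.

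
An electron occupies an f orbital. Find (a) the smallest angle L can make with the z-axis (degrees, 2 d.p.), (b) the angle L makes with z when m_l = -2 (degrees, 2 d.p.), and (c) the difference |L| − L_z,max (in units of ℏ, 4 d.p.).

The letter f corresponds to l = 3.
cos θ_min = 3/√12, so θ_min ≈ 30.00°.
For m_l = -2: cos θ = -2/√12, θ ≈ 125.26°.
|L| − L_z,max = (2√3 − 3)ℏ ≈ 0.4641ℏ.

θ_min ≈ 30.00°; θ(m_l=-2) ≈ 125.26°; |L|−L_z,max ≈ 0.4641ℏ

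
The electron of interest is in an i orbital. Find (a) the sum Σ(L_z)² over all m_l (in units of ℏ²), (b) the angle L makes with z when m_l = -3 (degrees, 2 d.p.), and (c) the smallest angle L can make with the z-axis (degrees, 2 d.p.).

Σ(L_z)² = 182 ℏ²; θ(m_l=-3) ≈ 117.58°; θ_min ≈ 22.21°

For an i orbital, l = 6.
Σ m_l² = 182, so Σ(L_z)² = 182 ℏ².
For m_l = -3: cos θ = -3/√42, θ ≈ 117.58°.
cos θ_min = 6/√42, so θ_min ≈ 22.21°.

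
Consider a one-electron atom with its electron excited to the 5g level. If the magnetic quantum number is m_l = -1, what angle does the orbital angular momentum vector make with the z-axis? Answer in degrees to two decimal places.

θ ≈ 102.92°

The 5g level has l = 4.
|L|² = l(l+1)ℏ² = 20ℏ², so |L| = 2√5 ℏ.
L_z = m_l ℏ = −1ℏ.
cos θ = L_z/|L| = -1/√20, so θ ≈ 102.92°.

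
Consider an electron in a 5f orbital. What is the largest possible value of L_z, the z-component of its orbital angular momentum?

5f means n = 5, l = 3.
L_z = m_l ℏ with m_l ∈ {−3, …, 3}; the maximum is m_l = 3.

L_z,max = 3ℏ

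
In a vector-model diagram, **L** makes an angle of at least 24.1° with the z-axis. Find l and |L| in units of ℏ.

l = 5, |L| = √30 ℏ ≈ 5.477ℏ

cos²θ_min = l/(l+1) = 0.8333.
l = cos²θ/sin²θ ≈ 5.
Then |L| = ℏ√(5·6) = √30 ℏ.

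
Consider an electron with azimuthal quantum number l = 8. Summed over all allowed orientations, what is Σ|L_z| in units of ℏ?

m_l ∈ {-8, -7, -6, -5, -4, -3, -2, -1, 0, 1, 2, 3, 4, 5, 6, 7, 8}.
Σ|m_l| = 2(1+2+…+8) = 72.

Σ|L_z| = 72 ℏ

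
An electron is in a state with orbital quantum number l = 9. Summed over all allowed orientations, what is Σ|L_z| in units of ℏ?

m_l runs from −9 to 9, i.e. {-9, -8, -7, -6, -5, -4, -3, -2, -1, 0, 1, 2, 3, 4, 5, 6, 7, 8, 9}.
Σ|m_l| = 2(1+2+…+9) = 90.

Σ|L_z| = 90 ℏ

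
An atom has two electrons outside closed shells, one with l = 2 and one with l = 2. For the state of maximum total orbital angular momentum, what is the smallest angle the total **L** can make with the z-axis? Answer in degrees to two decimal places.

θ_min ≈ 26.57°

By the triangle rule, |l₁ − l₂| ≤ L ≤ l₁ + l₂.
So L can be 0, 1, 2, 3, 4.
The maximum is L = 4, with |L_tot| = ℏ√(4·5) = 2√5 ℏ.
The minimum angle with z is arccos(4/√20) ≈ 26.57°.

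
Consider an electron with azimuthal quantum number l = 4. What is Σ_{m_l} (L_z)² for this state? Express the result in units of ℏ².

Σ(L_z)² = 60 ℏ²

m_l ∈ {-4, -3, -2, -1, 0, 1, 2, 3, 4}.
Σ m_l² = l(l+1)(2l+1)/3 = 4·5·9/3 = 60.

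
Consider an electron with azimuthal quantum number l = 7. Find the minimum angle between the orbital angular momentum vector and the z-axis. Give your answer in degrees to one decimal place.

θ_min ≈ 20.7°

|L|² = l(l+1)ℏ² = 56ℏ², so |L| = 2√14 ℏ.
The smallest angle corresponds to the largest L_z, i.e. m_l = l = 7, giving L_z = 7ℏ.
cos θ_min = 7/√56, so θ_min ≈ 20.7°.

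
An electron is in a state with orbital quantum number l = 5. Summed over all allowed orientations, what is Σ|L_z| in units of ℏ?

Σ|L_z| = 30 ℏ

The allowed m_l values are -5, -4, -3, -2, -1, 0, 1, 2, 3, 4, 5.
Σ|m_l| = 2·5(5+1)/2 = 30.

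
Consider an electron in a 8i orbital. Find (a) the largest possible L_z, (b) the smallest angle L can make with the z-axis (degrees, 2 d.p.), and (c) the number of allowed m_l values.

8i means n = 8, l = 6.
L_z,max = lℏ = 6ℏ.
cos θ_min = 6/√42, so θ_min ≈ 22.21°.
There are 2l+1 = 13 values of m_l.

L_z,max = 6ℏ; θ_min ≈ 22.21°; 13 values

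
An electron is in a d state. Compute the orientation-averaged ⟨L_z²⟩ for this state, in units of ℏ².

⟨L_z²⟩ = 2 ℏ²

D corresponds to l = 2.
m_l ∈ {-2, -1, 0, 1, 2}.
⟨L_z²⟩ = ℏ²·l(l+1)/3 = 2ℏ².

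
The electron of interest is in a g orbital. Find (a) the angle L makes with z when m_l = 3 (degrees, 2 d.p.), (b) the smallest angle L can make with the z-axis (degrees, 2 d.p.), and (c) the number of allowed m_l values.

For a g orbital, l = 4.
For m_l = 3: cos θ = 3/√20, θ ≈ 47.87°.
cos θ_min = 4/√20, so θ_min ≈ 26.57°.
There are 2l+1 = 9 values of m_l.

θ(m_l=3) ≈ 47.87°; θ_min ≈ 26.57°; 9 values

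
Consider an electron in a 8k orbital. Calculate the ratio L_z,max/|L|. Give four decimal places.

L_z,max/|L| = 0.9354

8k means n = 8, l = 7.
|L| = 2√14 ℏ ≈ 7.4833ℏ, while L_z,max = lℏ = 7ℏ.
L_z,max/|L| = 7/√56 = 0.9354.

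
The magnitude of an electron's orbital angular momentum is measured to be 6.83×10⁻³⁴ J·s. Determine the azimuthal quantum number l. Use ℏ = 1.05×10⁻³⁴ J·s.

l = 6

In units of ℏ, |L| ≈ 6.505.
(|L|/ℏ)² = l(l+1) ≈ 42.31 ⇒ l = 6.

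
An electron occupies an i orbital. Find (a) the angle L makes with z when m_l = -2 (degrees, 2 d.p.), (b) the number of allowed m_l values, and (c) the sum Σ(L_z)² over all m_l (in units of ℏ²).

θ(m_l=-2) ≈ 107.98°; 13 values; Σ(L_z)² = 182 ℏ²

For an i orbital, l = 6.
For m_l = -2: cos θ = -2/√42, θ ≈ 107.98°.
There are 2l+1 = 13 values of m_l.
Σ m_l² = 182, so Σ(L_z)² = 182 ℏ².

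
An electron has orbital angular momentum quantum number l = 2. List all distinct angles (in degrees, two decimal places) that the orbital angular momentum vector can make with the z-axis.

|L| = √(l(l+1)) ℏ = √6 ℏ.
cos θ = m_l/√6 for each m_l ∈ {-2, -1, 0, 1, 2}.

θ ∈ {35.26°, 65.91°, 90.00°, 114.09°, 144.74°}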